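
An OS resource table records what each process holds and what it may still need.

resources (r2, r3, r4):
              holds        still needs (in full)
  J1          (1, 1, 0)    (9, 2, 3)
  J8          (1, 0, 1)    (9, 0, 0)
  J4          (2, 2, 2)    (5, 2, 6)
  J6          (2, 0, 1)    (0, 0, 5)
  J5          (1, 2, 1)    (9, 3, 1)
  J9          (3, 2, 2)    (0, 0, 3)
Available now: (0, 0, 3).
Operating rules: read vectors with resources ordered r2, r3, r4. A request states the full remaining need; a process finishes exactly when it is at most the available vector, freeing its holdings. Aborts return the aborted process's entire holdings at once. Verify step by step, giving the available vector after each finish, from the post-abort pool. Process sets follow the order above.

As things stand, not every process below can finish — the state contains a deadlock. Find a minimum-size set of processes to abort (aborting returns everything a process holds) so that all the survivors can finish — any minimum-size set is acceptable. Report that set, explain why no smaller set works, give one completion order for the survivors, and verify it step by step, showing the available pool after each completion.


Minimum abort set: J8 and J5.
Key observation: the returned (2, 2, 2) from J8 and J5 is what brings J1 — unrunnable before, under any order — into play at step 4.
Why nothing smaller works — every single abort fails: J1 alone leaves J8 blocked (short on r2); J8 alone leaves J1 blocked (short on r2); J4 alone leaves J1 blocked (short on r2); J6 alone leaves J1 blocked (short on r2); J5 alone leaves J1 blocked (short on r2); J9 alone leaves J1 blocked (short on r2).
Survivors finish in the order: J9, J4, J6, J1. Verifying each step (pool after the aborts first):
  pool = (2, 2, 5)
  J9 needs (0, 0, 3) <= (2, 2, 5) -> finishes; pool += (3, 2, 2) = (5, 4, 7)
  J4 needs (5, 2, 6) <= (5, 4, 7) -> finishes; pool += (2, 2, 2) = (7, 6, 9)
  J6 needs (0, 0, 5) <= (7, 6, 9) -> finishes; pool += (2, 0, 1) = (9, 6, 10)
  J1 needs (9, 2, 3) <= (9, 6, 10) -> finishes; pool += (1, 1, 0) = (10, 7, 10)


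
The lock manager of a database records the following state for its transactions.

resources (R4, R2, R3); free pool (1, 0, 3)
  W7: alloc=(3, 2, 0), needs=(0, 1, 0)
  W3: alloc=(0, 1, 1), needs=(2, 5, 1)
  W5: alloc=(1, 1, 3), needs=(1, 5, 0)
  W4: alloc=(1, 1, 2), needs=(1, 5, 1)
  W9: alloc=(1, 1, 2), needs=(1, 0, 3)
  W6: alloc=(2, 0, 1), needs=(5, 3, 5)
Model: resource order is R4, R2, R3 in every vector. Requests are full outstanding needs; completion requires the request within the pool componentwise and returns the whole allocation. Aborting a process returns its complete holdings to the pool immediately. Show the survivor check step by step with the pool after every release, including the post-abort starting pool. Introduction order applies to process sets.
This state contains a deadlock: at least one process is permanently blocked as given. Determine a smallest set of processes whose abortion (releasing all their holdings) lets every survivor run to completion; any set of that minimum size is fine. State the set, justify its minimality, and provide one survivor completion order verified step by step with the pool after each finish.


Abort W3 and W4.
Key observation: W5 could never have finished before the abort; with (1, 2, 3) returned by W3 and W4, it fits at step 3.
Minimality, checking each single-abort alternative: W7 alone leaves W3 blocked (short on R2); W3 alone leaves W5 blocked (short on R2); W5 alone leaves W3 blocked (short on R2); W4 alone leaves W3 blocked (short on R2); W9 alone leaves W3 blocked (short on R2); W6 alone leaves W3 blocked (short on R2).
Survivors finish in the order: W7, W9, W5, W6. Walking it through (pool after the aborts first):
  pool = (2, 2, 6)
  run W7 (needs (0, 1, 0), free (2, 2, 6)); after release of (3, 2, 0) the pool is (5, 4, 6)
  run W9 (needs (1, 0, 3), free (5, 4, 6)); after release of (1, 1, 2) the pool is (6, 5, 8)
  run W5 (needs (1, 5, 0), free (6, 5, 8)); after release of (1, 1, 3) the pool is (7, 6, 11)
  run W6 (needs (5, 3, 5), free (7, 6, 11)); after release of (2, 0, 1) the pool is (9, 6, 12)


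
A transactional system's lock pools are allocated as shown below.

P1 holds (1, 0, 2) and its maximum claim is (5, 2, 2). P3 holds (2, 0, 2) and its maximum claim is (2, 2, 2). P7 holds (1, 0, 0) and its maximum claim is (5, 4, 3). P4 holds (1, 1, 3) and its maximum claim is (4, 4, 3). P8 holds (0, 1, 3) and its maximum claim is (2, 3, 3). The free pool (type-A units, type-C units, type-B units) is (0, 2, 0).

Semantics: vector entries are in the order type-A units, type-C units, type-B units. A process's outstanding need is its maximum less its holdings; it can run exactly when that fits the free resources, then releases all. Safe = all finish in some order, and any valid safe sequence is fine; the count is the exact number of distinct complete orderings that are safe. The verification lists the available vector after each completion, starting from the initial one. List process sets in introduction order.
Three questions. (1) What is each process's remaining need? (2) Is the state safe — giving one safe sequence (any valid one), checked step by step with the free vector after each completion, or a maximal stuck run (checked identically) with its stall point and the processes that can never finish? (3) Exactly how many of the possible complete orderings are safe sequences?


(1) Need matrix, components ordered type-A units, type-C units, type-B units:
  P1: (4, 2, 0)
  P3: (0, 2, 0)
  P7: (4, 4, 3)
  P4: (3, 3, 0)
  P8: (2, 2, 0)
(2) UNSAFE — no complete ordering exists.
Key observation: once P3, P8 finish, the pool peaks at (2, 3, 5) — and every remaining process still needs more type-A units than that.
A maximal execution: P3, P8 — then nothing else fits. Walking it through:
  pool = (0, 2, 0)
  run P3 (needs (0, 2, 0), free (0, 2, 0)); after release of (2, 0, 2) the pool is (2, 2, 2)
  run P8 (needs (2, 2, 0), free (2, 2, 2)); after release of (0, 1, 3) the pool is (2, 3, 5)
  P1 cannot run: need (4, 2, 0) vs free (2, 3, 5) (insufficient type-A units)
  P7 cannot run: need (4, 4, 3) vs free (2, 3, 5) (insufficient type-A units and type-C units)
  P4 cannot run: need (3, 3, 0) vs free (2, 3, 5) (insufficient type-A units)
Permanently blocked: P1, P7 and P4.
(3) Exactly 0 of the possible complete orderings are safe sequences.


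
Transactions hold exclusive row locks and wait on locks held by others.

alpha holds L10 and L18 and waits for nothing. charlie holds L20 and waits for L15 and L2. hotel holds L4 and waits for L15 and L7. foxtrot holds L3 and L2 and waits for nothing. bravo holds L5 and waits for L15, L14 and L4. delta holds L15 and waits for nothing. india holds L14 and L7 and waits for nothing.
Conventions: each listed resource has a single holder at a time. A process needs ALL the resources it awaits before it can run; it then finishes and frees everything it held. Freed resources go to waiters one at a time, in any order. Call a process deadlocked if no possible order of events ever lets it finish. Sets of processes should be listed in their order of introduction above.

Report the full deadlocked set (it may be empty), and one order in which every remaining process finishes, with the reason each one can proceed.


No process is deadlocked.
Key observation: no waiting chain loops back on itself — every chain ends at a process that waits on nothing, so everyone eventually runs.
One completion order for the rest: india, delta, hotel, bravo, foxtrot, charlie, alpha.
Walking it through:
  run india (it waits on nothing); releases L14 and L7
  run delta (it waits on nothing); releases L15
  run hotel (all its waits — L15 and L7 — are resolved); releases L4
  run bravo (all its waits — L15, L14 and L4 — are resolved); releases L5
  run foxtrot (it waits on nothing); releases L3 and L2
  run charlie (all its waits — L15 and L2 — are resolved); releases L20
  run alpha (it waits on nothing); releases L10 and L18


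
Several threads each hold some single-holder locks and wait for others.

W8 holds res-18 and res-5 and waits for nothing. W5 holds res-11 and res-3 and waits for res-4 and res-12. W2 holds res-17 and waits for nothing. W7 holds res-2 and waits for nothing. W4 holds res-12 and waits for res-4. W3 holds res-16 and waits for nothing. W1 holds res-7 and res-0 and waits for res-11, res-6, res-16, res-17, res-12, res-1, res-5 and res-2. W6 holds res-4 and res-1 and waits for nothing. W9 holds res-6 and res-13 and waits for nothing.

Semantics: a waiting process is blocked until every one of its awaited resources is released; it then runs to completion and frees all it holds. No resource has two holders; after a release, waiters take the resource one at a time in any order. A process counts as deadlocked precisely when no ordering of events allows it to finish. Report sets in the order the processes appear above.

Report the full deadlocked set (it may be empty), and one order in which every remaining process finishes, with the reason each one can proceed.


Nothing here is deadlocked.
Key observation: every chain of waits terminates; starting from the processes that wait on nothing, all the rest unlock in turn.
The rest can finish in the order W3, W7, W2, W6, W4, W8, W5, W9, W1.
Walking it through:
  run W3 (it waits on nothing); releases res-16
  run W7 (it waits on nothing); releases res-2
  run W2 (it waits on nothing); releases res-17
  run W6 (it waits on nothing); releases res-4 and res-1
  W4 waits on res-4 — all released -> runs and releases res-12
  run W8 (it waits on nothing); releases res-18 and res-5
  W5 waits on res-4 and res-12 — all released -> runs and releases res-11 and res-3
  run W9 (it waits on nothing); releases res-6 and res-13
  W1 waits on res-11, res-6, res-16, res-17, res-12, res-1, res-5 and res-2 — all released -> runs and releases res-7 and res-0


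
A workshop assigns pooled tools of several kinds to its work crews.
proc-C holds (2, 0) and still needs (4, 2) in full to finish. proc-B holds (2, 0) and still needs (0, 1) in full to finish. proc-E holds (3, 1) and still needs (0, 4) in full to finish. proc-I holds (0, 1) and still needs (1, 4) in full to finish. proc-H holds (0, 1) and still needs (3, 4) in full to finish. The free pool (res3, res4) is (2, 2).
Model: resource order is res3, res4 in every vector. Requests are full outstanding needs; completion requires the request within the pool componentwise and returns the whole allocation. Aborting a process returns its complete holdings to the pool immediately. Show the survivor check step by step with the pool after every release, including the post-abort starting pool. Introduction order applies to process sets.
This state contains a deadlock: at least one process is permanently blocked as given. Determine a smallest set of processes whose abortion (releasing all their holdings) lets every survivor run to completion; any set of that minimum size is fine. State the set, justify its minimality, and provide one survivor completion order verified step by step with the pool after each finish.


Abort proc-I and proc-H.
Key observation: the deadlocked proc-E becomes finishable only because proc-I and proc-H released (0, 2); it completes at step 1 below.
No one abort is enough; case by case: proc-C alone leaves proc-E blocked (short on res4); proc-B alone leaves proc-E blocked (short on res4); proc-E alone leaves proc-I blocked (short on res4); proc-I alone leaves proc-E blocked (short on res4); proc-H alone leaves proc-E blocked (short on res4).
The survivors complete as proc-E, proc-C, proc-B. Step-by-step check (starting from the post-abort pool):
  pool = (2, 4)
  proc-E: need (0, 4) fits (2, 4); releases (3, 1), pool now (5, 5)
  proc-C: need (4, 2) fits (5, 5); releases (2, 0), pool now (7, 5)
  proc-B: need (0, 1) fits (7, 5); releases (2, 0), pool now (9, 5)


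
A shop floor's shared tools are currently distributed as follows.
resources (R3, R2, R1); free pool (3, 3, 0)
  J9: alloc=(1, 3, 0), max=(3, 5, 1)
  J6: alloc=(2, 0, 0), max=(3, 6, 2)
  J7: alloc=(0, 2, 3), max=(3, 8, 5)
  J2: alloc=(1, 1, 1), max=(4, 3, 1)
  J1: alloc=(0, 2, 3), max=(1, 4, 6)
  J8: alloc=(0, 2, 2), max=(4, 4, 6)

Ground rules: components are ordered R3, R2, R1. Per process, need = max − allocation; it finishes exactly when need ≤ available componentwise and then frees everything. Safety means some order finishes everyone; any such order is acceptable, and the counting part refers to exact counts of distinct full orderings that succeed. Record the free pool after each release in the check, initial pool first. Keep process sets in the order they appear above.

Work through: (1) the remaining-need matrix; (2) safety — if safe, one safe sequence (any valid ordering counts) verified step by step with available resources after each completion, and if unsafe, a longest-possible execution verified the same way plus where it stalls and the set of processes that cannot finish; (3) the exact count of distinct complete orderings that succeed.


(1) Need matrix, components ordered R3, R2, R1:
  J9: (2, 2, 1)
  J6: (1, 6, 2)
  J7: (3, 6, 2)
  J2: (3, 2, 0)
  J1: (1, 2, 3)
  J8: (4, 2, 4)
(2) UNSAFE — no complete ordering exists.
Key observation: the pool after J2, J9 is (5, 7, 1); every surviving request exceeds it in R1, so progress ends there.
The run J2, J9 cannot be extended any further. Walking it through:
  pool = (3, 3, 0)
  run J2 (needs (3, 2, 0), free (3, 3, 0)); after release of (1, 1, 1) the pool is (4, 4, 1)
  run J9 (needs (2, 2, 1), free (4, 4, 1)); after release of (1, 3, 0) the pool is (5, 7, 1)
  J6 cannot run: need (1, 6, 2) vs free (5, 7, 1) (insufficient R1)
  J7 cannot run: need (3, 6, 2) vs free (5, 7, 1) (insufficient R1)
  J1 cannot run: need (1, 2, 3) vs free (5, 7, 1) (insufficient R1)
  J8 cannot run: need (4, 2, 4) vs free (5, 7, 1) (insufficient R1)
Never able to finish: J6, J7, J1 and J8.
(3) Exactly 0 of the possible complete orderings are safe sequences.


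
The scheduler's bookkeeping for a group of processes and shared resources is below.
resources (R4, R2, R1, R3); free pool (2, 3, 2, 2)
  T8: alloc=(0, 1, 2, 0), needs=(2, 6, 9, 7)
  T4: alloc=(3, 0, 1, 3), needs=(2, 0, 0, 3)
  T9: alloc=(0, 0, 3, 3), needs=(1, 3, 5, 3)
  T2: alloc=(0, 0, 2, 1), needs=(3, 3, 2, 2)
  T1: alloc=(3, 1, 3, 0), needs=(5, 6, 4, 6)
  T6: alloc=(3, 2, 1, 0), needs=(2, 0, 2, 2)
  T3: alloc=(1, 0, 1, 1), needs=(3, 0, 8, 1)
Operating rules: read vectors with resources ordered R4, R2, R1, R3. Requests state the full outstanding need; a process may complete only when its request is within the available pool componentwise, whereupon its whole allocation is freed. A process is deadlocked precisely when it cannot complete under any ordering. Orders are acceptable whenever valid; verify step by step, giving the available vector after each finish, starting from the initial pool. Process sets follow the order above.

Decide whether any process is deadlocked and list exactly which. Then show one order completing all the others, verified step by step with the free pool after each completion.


The deadlocked set is T8 and T1.
Key observation: T6, T2, T9, T4, T3 can finish, but then (9, 5, 10, 10) is all there is, and the blocked group's R2 demands exceed it.
The rest can finish in the order T6, T2, T9, T4, T3. Walking it through:
  pool = (2, 3, 2, 2)
  T6: need (2, 0, 2, 2) fits (2, 3, 2, 2); releases (3, 2, 1, 0), pool now (5, 5, 3, 2)
  T2: need (3, 3, 2, 2) fits (5, 5, 3, 2); releases (0, 0, 2, 1), pool now (5, 5, 5, 3)
  T9: need (1, 3, 5, 3) fits (5, 5, 5, 3); releases (0, 0, 3, 3), pool now (5, 5, 8, 6)
  T4: need (2, 0, 0, 3) fits (5, 5, 8, 6); releases (3, 0, 1, 3), pool now (8, 5, 9, 9)
  T3: need (3, 0, 8, 1) fits (8, 5, 9, 9); releases (1, 0, 1, 1), pool now (9, 5, 10, 10)
The blocked processes can never fit:
  blocked: T8 wants (2, 6, 9, 7), pool (9, 5, 10, 10) — not enough R2
  blocked: T1 wants (5, 6, 4, 6), pool (9, 5, 10, 10) — not enough R2


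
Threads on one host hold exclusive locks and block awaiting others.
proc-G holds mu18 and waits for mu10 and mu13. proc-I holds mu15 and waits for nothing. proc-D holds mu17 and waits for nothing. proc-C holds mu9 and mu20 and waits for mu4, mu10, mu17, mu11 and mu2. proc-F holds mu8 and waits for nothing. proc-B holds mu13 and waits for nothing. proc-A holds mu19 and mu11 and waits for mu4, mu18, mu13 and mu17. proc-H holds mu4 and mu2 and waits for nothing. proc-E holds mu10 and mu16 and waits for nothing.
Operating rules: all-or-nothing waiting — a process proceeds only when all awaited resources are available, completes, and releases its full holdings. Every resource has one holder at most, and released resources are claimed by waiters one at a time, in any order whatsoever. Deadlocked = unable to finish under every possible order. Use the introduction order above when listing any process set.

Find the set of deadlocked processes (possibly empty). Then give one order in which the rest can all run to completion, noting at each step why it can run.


Nothing here is deadlocked.
Key observation: although several processes wait, no cycle exists — each chain bottoms out at a free runner.
One completion order for the rest: proc-E, proc-B, proc-D, proc-G, proc-H, proc-I, proc-A, proc-F, proc-C.
Step-by-step check:
  run proc-E (it waits on nothing); releases mu10 and mu16
  run proc-B (it waits on nothing); releases mu13
  run proc-D (it waits on nothing); releases mu17
  run proc-G (all its waits — mu10 and mu13 — are resolved); releases mu18
  run proc-H (it waits on nothing); releases mu4 and mu2
  run proc-I (it waits on nothing); releases mu15
  run proc-A (all its waits — mu4, mu18, mu13 and mu17 — are resolved); releases mu19 and mu11
  run proc-F (it waits on nothing); releases mu8
  run proc-C (all its waits — mu4, mu10, mu17, mu11 and mu2 — are resolved); releases mu9 and mu20


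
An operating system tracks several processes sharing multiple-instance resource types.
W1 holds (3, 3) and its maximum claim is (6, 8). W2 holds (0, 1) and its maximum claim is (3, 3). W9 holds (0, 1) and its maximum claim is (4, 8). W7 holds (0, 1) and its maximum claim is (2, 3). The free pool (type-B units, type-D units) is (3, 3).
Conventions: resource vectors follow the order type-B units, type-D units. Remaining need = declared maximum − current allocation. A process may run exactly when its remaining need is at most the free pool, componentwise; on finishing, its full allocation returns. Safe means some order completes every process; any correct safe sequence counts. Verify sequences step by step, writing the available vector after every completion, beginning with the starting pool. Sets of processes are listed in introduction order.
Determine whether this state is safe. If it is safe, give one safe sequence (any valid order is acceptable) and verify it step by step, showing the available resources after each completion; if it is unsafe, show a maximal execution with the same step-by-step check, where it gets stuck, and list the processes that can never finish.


SAFE, for example via the order W2, W7, W1, W9.
Key observation: the first exact fit in this order is W2 — it needs (3, 2) with (3, 3) free, meeting a requested resource to the last unit.
Check, step by step:
  pool = (3, 3)
  W2: need (3, 2) fits (3, 3); releases (0, 1), pool now (3, 4)
  W7: need (2, 2) fits (3, 4); releases (0, 1), pool now (3, 5)
  W1: need (3, 5) fits (3, 5); releases (3, 3), pool now (6, 8)
  W9: need (4, 7) fits (6, 8); releases (0, 1), pool now (6, 9)


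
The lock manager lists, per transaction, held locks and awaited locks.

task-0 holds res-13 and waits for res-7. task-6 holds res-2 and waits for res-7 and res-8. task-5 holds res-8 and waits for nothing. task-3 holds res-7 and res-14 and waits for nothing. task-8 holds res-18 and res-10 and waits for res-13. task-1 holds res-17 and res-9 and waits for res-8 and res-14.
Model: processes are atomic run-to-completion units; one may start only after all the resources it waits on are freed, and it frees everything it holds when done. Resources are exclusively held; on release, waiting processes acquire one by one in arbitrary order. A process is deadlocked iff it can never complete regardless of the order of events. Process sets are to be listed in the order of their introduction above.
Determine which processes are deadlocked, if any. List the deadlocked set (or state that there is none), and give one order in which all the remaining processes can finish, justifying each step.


No process is deadlocked.
Key observation: the waits form no ring: some process can always run, and its releases unblock the others one by one.
A valid finishing order for the others: task-5, task-3, task-1, task-0, task-6, task-8.
Walking it through:
  task-5: no waits; runs immediately, freeing res-8
  task-3: no waits; runs immediately, freeing res-7 and res-14
  task-1 waits on res-8 and res-14 — all released -> runs and releases res-17 and res-9
  task-0 waits on res-7 — all released -> runs and releases res-13
  task-6 waits on res-7 and res-8 — all released -> runs and releases res-2
  task-8 waits on res-13 — all released -> runs and releases res-18 and res-10


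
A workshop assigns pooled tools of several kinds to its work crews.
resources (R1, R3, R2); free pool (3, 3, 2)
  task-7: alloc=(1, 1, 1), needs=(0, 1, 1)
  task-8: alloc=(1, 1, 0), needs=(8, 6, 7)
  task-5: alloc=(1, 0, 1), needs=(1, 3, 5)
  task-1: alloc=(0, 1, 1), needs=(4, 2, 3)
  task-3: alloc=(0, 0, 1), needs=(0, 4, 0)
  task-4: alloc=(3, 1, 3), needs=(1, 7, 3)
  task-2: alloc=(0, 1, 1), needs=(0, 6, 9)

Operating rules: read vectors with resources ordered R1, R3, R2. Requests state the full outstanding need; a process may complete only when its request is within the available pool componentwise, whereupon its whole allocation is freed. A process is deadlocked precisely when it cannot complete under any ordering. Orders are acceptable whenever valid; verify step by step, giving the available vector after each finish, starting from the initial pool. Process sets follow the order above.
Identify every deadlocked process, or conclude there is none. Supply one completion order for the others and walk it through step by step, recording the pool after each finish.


The deadlocked set is task-8, task-4 and task-2.
Key observation: even finishing task-7, task-3, task-1, task-5 leaves just (5, 5, 6) free — too little R3 for any of the remaining processes.
One completion order for the rest: task-7, task-3, task-1, task-5. Check, step by step:
  pool = (3, 3, 2)
  task-7 needs (0, 1, 1) <= (3, 3, 2) -> finishes; pool += (1, 1, 1) = (4, 4, 3)
  task-3 needs (0, 4, 0) <= (4, 4, 3) -> finishes; pool += (0, 0, 1) = (4, 4, 4)
  task-1 needs (4, 2, 3) <= (4, 4, 4) -> finishes; pool += (0, 1, 1) = (4, 5, 5)
  task-5 needs (1, 3, 5) <= (4, 5, 5) -> finishes; pool += (1, 0, 1) = (5, 5, 6)
The stuck group stays short no matter what:
  blocked: task-8 wants (8, 6, 7), pool (5, 5, 6) — not enough R1, R3 and R2
  blocked: task-4 wants (1, 7, 3), pool (5, 5, 6) — not enough R3
  blocked: task-2 wants (0, 6, 9), pool (5, 5, 6) — not enough R3 and R2


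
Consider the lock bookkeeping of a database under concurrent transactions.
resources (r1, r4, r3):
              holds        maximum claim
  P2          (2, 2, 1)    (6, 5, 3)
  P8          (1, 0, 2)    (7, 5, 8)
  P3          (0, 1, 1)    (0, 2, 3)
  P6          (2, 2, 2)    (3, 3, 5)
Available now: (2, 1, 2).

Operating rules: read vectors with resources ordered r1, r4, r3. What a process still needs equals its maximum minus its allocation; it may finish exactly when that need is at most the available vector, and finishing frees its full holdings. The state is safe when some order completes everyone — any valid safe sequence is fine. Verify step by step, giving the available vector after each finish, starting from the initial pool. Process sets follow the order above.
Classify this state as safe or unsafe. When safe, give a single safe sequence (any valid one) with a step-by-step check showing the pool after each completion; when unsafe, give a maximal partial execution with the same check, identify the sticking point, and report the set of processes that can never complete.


SAFE, for example via the order P3, P6, P2, P8.
Key observation: the order's first zero-slack moment is P3 ((0, 1, 2) needed, (2, 1, 2) free — a requested resource with nothing to spare).
Walking it through:
  pool = (2, 1, 2)
  P3 needs (0, 1, 2) <= (2, 1, 2) -> finishes; pool += (0, 1, 1) = (2, 2, 3)
  P6 needs (1, 1, 3) <= (2, 2, 3) -> finishes; pool += (2, 2, 2) = (4, 4, 5)
  P2 needs (4, 3, 2) <= (4, 4, 5) -> finishes; pool += (2, 2, 1) = (6, 6, 6)
  P8 needs (6, 5, 6) <= (6, 6, 6) -> finishes; pool += (1, 0, 2) = (7, 6, 8)


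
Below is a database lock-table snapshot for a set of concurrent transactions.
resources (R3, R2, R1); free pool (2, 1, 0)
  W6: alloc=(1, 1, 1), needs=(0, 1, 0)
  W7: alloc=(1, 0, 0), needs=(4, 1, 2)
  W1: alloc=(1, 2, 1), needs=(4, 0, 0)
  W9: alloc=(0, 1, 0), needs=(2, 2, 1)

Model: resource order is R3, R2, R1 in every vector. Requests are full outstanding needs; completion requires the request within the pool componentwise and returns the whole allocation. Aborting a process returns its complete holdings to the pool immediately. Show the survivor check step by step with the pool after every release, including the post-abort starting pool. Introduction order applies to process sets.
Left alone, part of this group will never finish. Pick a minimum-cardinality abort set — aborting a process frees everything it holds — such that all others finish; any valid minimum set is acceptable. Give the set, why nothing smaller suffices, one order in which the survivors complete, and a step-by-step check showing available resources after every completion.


Minimum abort set: W7.
Key observation: no ordering could ever have run W1 before the abort of W7; with (1, 0, 0) back in the pool it fits at step 2.
Minimality: the empty abort set fails — the state is deadlocked as it stands.
One survivor order: W6, W1, W9. Step-by-step check (post-abort pool first):
  pool = (3, 1, 0)
  W6 needs (0, 1, 0) <= (3, 1, 0) -> finishes; pool += (1, 1, 1) = (4, 2, 1)
  W1 needs (4, 0, 0) <= (4, 2, 1) -> finishes; pool += (1, 2, 1) = (5, 4, 2)
  W9 needs (2, 2, 1) <= (5, 4, 2) -> finishes; pool += (0, 1, 0) = (5, 5, 2)


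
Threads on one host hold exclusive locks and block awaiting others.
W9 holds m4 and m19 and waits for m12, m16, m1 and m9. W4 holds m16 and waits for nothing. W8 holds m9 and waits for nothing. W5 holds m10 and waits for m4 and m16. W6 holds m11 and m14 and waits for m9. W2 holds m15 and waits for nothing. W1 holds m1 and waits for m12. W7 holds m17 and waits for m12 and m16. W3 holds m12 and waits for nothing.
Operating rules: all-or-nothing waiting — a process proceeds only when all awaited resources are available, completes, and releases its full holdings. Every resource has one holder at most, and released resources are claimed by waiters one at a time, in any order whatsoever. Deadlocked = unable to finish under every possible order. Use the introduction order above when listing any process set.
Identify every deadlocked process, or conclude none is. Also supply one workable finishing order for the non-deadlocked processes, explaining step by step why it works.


The deadlocked set is empty.
Key observation: every chain of waits terminates; starting from the processes that wait on nothing, all the rest unlock in turn.
One completion order for the rest: W2, W8, W6, W3, W4, W1, W9, W7, W5.
Verifying each step:
  W2 waits on nothing -> runs at once and releases m15
  W8 waits on nothing -> runs at once and releases m9
  run W6 (all its waits — m9 — are resolved); releases m11 and m14
  W3 waits on nothing -> runs at once and releases m12
  W4 waits on nothing -> runs at once and releases m16
  run W1 (all its waits — m12 — are resolved); releases m1
  run W9 (all its waits — m12, m16, m1 and m9 — are resolved); releases m4 and m19
  run W7 (all its waits — m12 and m16 — are resolved); releases m17
  run W5 (all its waits — m4 and m16 — are resolved); releases m10


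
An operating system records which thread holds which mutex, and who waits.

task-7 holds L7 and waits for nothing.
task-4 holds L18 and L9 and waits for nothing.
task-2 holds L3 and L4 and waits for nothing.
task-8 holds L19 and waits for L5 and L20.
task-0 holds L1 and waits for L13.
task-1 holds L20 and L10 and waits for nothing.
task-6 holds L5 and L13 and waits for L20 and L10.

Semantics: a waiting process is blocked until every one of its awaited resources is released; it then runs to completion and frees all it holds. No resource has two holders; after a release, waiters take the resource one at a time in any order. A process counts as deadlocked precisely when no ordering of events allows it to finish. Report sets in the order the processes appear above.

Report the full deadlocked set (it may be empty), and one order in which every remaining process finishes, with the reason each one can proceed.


No process is deadlocked.
Key observation: all waits point, directly or indirectly, at processes that can finish, so nothing is permanently blocked.
One completion order for the rest: task-1, task-6, task-0, task-8, task-4, task-7, task-2.
Verifying each step:
  task-1 waits on nothing -> runs at once and releases L20 and L10
  task-6: everything it awaited (L20 and L10) is free; runs, freeing L5 and L13
  task-0: everything it awaited (L13) is free; runs, freeing L1
  task-8: everything it awaited (L5 and L20) is free; runs, freeing L19
  task-4 waits on nothing -> runs at once and releases L18 and L9
  task-7 waits on nothing -> runs at once and releases L7
  task-2 waits on nothing -> runs at once and releases L3 and L4


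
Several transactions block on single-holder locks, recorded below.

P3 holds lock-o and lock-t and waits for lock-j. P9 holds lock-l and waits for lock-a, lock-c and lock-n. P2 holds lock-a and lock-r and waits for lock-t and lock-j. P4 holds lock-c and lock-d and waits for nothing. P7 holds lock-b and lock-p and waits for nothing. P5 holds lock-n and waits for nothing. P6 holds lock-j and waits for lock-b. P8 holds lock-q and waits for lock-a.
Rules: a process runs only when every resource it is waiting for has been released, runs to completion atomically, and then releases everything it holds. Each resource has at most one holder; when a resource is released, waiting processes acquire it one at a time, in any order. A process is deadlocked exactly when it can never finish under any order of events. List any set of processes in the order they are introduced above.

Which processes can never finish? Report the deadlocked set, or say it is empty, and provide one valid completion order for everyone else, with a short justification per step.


Nothing here is deadlocked.
Key observation: there is no circular wait here — follow any chain and it reaches a process that is free to run now.
One completion order for the rest: P7, P6, P3, P5, P2, P4, P9, P8.
Check, step by step:
  P7 waits on nothing -> runs at once and releases lock-b and lock-p
  run P6 (all its waits — lock-b — are resolved); releases lock-j
  run P3 (all its waits — lock-j — are resolved); releases lock-o and lock-t
  P5 waits on nothing -> runs at once and releases lock-n
  run P2 (all its waits — lock-t and lock-j — are resolved); releases lock-a and lock-r
  P4 waits on nothing -> runs at once and releases lock-c and lock-d
  run P9 (all its waits — lock-a, lock-c and lock-n — are resolved); releases lock-l
  run P8 (all its waits — lock-a — are resolved); releases lock-q


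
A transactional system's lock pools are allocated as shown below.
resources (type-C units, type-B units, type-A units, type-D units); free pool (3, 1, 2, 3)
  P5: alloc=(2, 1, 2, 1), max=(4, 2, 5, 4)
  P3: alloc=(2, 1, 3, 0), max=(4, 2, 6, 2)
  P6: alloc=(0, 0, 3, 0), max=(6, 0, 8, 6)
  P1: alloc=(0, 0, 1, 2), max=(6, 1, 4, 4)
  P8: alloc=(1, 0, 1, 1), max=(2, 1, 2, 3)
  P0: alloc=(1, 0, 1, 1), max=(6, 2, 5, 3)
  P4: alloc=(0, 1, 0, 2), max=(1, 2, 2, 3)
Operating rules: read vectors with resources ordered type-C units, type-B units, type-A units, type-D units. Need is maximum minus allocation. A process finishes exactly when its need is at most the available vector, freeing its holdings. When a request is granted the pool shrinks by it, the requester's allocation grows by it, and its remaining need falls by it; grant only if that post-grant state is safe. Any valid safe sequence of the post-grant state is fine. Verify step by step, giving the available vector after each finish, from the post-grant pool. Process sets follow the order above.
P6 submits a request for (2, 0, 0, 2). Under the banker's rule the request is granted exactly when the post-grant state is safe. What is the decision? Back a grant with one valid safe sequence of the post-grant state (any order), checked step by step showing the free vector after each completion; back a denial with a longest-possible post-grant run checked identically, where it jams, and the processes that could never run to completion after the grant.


GRANT: granting preserves safety; a valid post-grant sequence is P4, P8, P3, P5, P0, P1, P6.
Key observation: with (1, 1, 2, 1) left after the transfer, P4 can run at once — the state stays safe.
Verifying the post-grant state step by step:
  pool = (1, 1, 2, 1)
  P4: need (1, 1, 2, 1) fits (1, 1, 2, 1); releases (0, 1, 0, 2), pool now (1, 2, 2, 3)
  P8: need (1, 1, 1, 2) fits (1, 2, 2, 3); releases (1, 0, 1, 1), pool now (2, 2, 3, 4)
  P3: need (2, 1, 3, 2) fits (2, 2, 3, 4); releases (2, 1, 3, 0), pool now (4, 3, 6, 4)
  P5: need (2, 1, 3, 3) fits (4, 3, 6, 4); releases (2, 1, 2, 1), pool now (6, 4, 8, 5)
  P0: need (5, 2, 4, 2) fits (6, 4, 8, 5); releases (1, 0, 1, 1), pool now (7, 4, 9, 6)
  P1: need (6, 1, 3, 2) fits (7, 4, 9, 6); releases (0, 0, 1, 2), pool now (7, 4, 10, 8)
  P6: need (4, 0, 5, 4) fits (7, 4, 10, 8); releases (2, 0, 3, 2), pool now (9, 4, 13, 10)


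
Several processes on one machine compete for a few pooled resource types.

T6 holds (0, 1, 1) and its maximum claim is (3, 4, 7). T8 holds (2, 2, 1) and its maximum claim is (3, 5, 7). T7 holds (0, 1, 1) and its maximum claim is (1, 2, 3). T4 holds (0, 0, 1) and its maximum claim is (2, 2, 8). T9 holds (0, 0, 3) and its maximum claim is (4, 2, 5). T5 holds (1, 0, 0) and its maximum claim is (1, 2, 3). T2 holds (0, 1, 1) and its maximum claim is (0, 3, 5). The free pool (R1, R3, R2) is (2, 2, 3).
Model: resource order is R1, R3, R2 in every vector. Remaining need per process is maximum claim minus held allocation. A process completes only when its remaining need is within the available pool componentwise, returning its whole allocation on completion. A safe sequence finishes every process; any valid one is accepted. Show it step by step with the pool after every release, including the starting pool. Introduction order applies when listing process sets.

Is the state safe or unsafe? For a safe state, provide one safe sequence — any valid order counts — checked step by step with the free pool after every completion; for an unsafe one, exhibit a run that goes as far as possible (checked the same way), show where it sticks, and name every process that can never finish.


UNSAFE.
Key observation: after T7, T5, T2 the pool peaks at (3, 4, 5), and each blocked process is short somewhere: T6 on R2; T8 on R2; T4 on R2; T9 on R1.
The run T7, T5, T2 cannot be extended any further. Step-by-step check:
  pool = (2, 2, 3)
  T7: need (1, 1, 2) fits (2, 2, 3); releases (0, 1, 1), pool now (2, 3, 4)
  T5: need (0, 2, 3) fits (2, 3, 4); releases (1, 0, 0), pool now (3, 3, 4)
  T2: need (0, 2, 4) fits (3, 3, 4); releases (0, 1, 1), pool now (3, 4, 5)
  T6 still needs (3, 3, 6) but only (3, 4, 5) is free — short on R2
  T8 still needs (1, 3, 6) but only (3, 4, 5) is free — short on R2
  T4 still needs (2, 2, 7) but only (3, 4, 5) is free — short on R2
  T9 still needs (4, 2, 2) but only (3, 4, 5) is free — short on R1
Permanently blocked: T6, T8, T4 and T9.


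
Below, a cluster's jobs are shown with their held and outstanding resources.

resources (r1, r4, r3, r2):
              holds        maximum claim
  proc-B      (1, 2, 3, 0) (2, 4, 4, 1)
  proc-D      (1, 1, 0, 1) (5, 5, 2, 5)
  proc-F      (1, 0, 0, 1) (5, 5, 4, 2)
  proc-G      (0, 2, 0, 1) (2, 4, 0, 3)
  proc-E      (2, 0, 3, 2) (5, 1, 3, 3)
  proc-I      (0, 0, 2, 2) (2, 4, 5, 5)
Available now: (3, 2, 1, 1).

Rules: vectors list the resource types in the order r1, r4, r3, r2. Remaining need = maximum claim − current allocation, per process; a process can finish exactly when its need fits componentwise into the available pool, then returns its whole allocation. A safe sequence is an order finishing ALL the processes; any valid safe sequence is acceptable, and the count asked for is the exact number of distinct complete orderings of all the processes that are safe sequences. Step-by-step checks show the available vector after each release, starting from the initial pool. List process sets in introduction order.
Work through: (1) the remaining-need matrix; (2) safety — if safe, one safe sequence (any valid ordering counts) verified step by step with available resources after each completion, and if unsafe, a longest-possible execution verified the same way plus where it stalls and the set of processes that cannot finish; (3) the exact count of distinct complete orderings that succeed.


(1) Remaining need (order r1, r4, r3, r2):
  proc-B: (1, 2, 1, 1)
  proc-D: (4, 4, 2, 4)
  proc-F: (4, 5, 4, 1)
  proc-G: (2, 2, 0, 2)
  proc-E: (3, 1, 0, 1)
  proc-I: (2, 4, 3, 3)
(2) SAFE — a valid safe sequence is proc-E, proc-G, proc-I, proc-B, proc-F, proc-D.
Key observation: at proc-E the run first touches a limit — (3, 1, 0, 1) against (3, 2, 1, 1), exact on a resource it actually requests.
Check, step by step:
  pool = (3, 2, 1, 1)
  run proc-E (needs (3, 1, 0, 1), free (3, 2, 1, 1)); after release of (2, 0, 3, 2) the pool is (5, 2, 4, 3)
  run proc-G (needs (2, 2, 0, 2), free (5, 2, 4, 3)); after release of (0, 2, 0, 1) the pool is (5, 4, 4, 4)
  run proc-I (needs (2, 4, 3, 3), free (5, 4, 4, 4)); after release of (0, 0, 2, 2) the pool is (5, 4, 6, 6)
  run proc-B (needs (1, 2, 1, 1), free (5, 4, 6, 6)); after release of (1, 2, 3, 0) the pool is (6, 6, 9, 6)
  run proc-F (needs (4, 5, 4, 1), free (6, 6, 9, 6)); after release of (1, 0, 0, 1) the pool is (7, 6, 9, 7)
  run proc-D (needs (4, 4, 2, 4), free (7, 6, 9, 7)); after release of (1, 1, 0, 1) the pool is (8, 7, 9, 8)
(3) The exact count: 36 of the possible complete orderings are safe sequences.


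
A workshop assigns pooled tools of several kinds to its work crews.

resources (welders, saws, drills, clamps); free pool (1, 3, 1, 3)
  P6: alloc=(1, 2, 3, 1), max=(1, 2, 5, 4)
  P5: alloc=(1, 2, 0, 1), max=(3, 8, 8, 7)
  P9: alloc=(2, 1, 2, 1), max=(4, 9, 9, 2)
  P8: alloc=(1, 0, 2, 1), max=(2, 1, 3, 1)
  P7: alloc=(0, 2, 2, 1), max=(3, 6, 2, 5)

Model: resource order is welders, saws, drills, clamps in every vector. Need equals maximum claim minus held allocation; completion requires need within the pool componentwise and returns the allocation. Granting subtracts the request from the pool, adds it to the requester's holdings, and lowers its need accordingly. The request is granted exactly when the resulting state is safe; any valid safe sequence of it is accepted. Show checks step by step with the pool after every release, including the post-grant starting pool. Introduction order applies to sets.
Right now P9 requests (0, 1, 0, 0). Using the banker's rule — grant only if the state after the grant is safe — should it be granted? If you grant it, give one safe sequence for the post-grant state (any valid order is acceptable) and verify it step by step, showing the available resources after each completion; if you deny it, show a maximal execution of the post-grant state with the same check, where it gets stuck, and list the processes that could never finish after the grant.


GRANT: granting preserves safety; a valid post-grant sequence is P8, P6, P7, P5, P9.
Key observation: post-grant, (1, 2, 1, 3) remains, and an order beginning with P8 completes everyone.
Check on the post-grant state, step by step:
  pool = (1, 2, 1, 3)
  P8: need (1, 1, 1, 0) fits (1, 2, 1, 3); releases (1, 0, 2, 1), pool now (2, 2, 3, 4)
  P6: need (0, 0, 2, 3) fits (2, 2, 3, 4); releases (1, 2, 3, 1), pool now (3, 4, 6, 5)
  P7: need (3, 4, 0, 4) fits (3, 4, 6, 5); releases (0, 2, 2, 1), pool now (3, 6, 8, 6)
  P5: need (2, 6, 8, 6) fits (3, 6, 8, 6); releases (1, 2, 0, 1), pool now (4, 8, 8, 7)
  P9: need (2, 7, 7, 1) fits (4, 8, 8, 7); releases (2, 2, 2, 1), pool now (6, 10, 10, 8)
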